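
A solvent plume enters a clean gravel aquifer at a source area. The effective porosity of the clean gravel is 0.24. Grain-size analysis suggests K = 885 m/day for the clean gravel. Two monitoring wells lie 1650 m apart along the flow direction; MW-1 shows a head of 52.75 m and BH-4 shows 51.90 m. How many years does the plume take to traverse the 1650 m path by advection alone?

Hydraulic gradient i = (52.75 − 51.90) / 1650 = 0.85 / 1650 = 0.0005152.
Darcy flux q = K · i = 885.0 × 0.0005152 = 0.4559 m/day.
Seepage velocity v = q / n_e = 0.4559 / 0.24 = 1.900 m/day.
Travel time t = L / v = 1650 / 1.900 = 868.6 days = 2.378 years.

2.38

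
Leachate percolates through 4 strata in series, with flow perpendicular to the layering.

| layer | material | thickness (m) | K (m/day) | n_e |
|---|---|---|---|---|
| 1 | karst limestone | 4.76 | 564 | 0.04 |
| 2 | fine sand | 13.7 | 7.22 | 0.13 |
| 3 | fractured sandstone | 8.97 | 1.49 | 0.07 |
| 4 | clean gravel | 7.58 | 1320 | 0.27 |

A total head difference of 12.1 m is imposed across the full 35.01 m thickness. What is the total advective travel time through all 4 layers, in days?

With flow normal to the layers, continuity requires the same specific discharge q through every layer.
Σ(b_i/K_i) = 4.76/564 + 13.7/7.22 + 8.97/1.49 + 7.58/1320 = 7.932 d.
q = Δh / Σ(b_i/K_i) = 12.1 / 7.932 = 1.526 m/day.
In each layer the seepage velocity is v_i = q/n_i, so the layer transit time is t_i = b_i·n_i / q:
  layer 1 (karst limestone): t_1 = 4.76 × 0.04 / 1.526 = 0.1248 d
  layer 2 (fine sand): t_2 = 13.7 × 0.13 / 1.526 = 1.167 d
  layer 3 (fractured sandstone): t_3 = 8.97 × 0.07 / 1.526 = 0.4116 d
  layer 4 (clean gravel): t_4 = 7.58 × 0.27 / 1.526 = 1.342 d
Total t = Σ t_i = 3.045 days.

3.05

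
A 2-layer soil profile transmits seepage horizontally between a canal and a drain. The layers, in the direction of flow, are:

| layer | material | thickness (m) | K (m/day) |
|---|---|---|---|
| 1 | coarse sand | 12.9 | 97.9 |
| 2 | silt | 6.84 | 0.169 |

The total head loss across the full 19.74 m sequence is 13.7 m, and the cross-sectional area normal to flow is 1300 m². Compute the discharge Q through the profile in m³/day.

Flow is perpendicular to layering, so the layers act in series and the equivalent K is the thickness-weighted harmonic mean.
Total thickness L = 12.9 + 6.84 = 19.74 m.
Σ(b_i/K_i) = 12.9/97.9 + 6.84/0.169 = 40.61 d.
K_eq = L / Σ(b_i/K_i) = 19.74 / 40.61 = 0.4861 m/day.
Q = K_eq · A · (Δh/L) = 0.4861 × 1300 × (13.7/19.74) = 438.6 m³/day.

439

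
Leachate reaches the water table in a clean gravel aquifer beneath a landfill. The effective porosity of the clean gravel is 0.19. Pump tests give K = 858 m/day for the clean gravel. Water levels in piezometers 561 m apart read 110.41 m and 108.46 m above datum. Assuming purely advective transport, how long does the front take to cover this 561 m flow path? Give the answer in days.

Hydraulic gradient i = (110.41 − 108.46) / 561 = 1.95 / 561 = 0.003476.
Darcy flux q = K · i = 858.0 × 0.003476 = 2.982 m/day.
Seepage velocity v = q / n_e = 2.982 / 0.19 = 15.70 m/day.
Travel time t = L / v = 561 / 15.70 = 35.74 days.

35.7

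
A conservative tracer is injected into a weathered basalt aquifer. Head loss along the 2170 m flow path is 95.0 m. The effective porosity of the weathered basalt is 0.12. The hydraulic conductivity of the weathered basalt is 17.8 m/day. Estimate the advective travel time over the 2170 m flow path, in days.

Hydraulic gradient i = Δh / L = 95.0 / 2170 = 0.04378.
Darcy flux q = K · i = 17.80 × 0.04378 = 0.7793 m/day.
Seepage velocity v = q / n_e = 0.7793 / 0.12 = 6.494 m/day.
Travel time t = L / v = 2170 / 6.494 = 334.2 days.

334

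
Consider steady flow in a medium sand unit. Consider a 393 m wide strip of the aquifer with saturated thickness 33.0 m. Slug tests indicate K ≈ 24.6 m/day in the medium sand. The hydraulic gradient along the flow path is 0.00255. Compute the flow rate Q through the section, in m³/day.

Cross-sectional area A = 393 × 33.0 = 12969 m².
Hydraulic gradient i = 0.00255.
Darcy's law: Q = K · A · i = 24.60 × 12969 × 0.002550 = 813.5 m³/day.

814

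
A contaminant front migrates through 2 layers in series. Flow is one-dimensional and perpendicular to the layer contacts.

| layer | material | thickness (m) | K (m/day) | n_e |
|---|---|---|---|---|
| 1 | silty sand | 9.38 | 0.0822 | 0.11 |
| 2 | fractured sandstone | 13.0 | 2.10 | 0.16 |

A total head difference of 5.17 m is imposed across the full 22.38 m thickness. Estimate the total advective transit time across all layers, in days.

72.4

With flow normal to the layers, continuity requires the same specific discharge q through every layer.
Σ(b_i/K_i) = 9.38/0.0822 + 13.0/2.10 = 120.3 d.
q = Δh / Σ(b_i/K_i) = 5.17 / 120.3 = 0.04298 m/day.
In each layer the seepage velocity is v_i = q/n_i, so the layer transit time is t_i = b_i·n_i / q:
  layer 1 (silty sand): t_1 = 9.38 × 0.11 / 0.04298 = 24.01 d
  layer 2 (fractured sandstone): t_2 = 13.0 × 0.16 / 0.04298 = 48.40 d
Total t = Σ t_i = 72.41 days.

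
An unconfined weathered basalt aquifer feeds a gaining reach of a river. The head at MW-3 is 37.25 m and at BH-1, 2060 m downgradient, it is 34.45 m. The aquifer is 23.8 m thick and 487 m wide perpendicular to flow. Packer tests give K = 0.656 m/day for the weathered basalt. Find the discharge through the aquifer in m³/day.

10.3

Cross-sectional area A = 487 × 23.8 = 11591 m².
Hydraulic gradient i = (37.25 − 34.45) / 2060 = 2.8 / 2060 = 0.001359.
Darcy's law: Q = K · A · i = 0.6560 × 11591 × 0.001359 = 10.33 m³/day.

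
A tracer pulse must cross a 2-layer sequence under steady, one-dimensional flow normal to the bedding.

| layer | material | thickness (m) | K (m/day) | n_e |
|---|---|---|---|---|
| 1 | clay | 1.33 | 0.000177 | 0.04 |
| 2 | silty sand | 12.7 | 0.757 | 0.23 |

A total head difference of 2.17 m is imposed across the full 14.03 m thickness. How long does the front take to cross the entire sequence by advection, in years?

With flow normal to the layers, continuity requires the same specific discharge q through every layer.
Σ(b_i/K_i) = 1.33/0.000177 + 12.7/0.757 = 7531 d.
q = Δh / Σ(b_i/K_i) = 2.17 / 7531 = 0.0002881 m/day.
In each layer the seepage velocity is v_i = q/n_i, so the layer transit time is t_i = b_i·n_i / q:
  layer 1 (clay): t_1 = 1.33 × 0.04 / 0.0002881 = 184.6 d
  layer 2 (silty sand): t_2 = 12.7 × 0.23 / 0.0002881 = 10137 d
Total t = Σ t_i = 10322 days = 28.26 years.

28.3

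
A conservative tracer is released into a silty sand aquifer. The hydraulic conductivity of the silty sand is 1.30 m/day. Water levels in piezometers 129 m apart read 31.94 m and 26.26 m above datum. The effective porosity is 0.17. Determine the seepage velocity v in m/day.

Hydraulic gradient i = (31.94 − 26.26) / 129 = 5.68 / 129 = 0.04403.
Darcy flux q = K · i = 1.300 × 0.04403 = 0.05724 m/day.
Seepage velocity v = q / n_e = 0.05724 / 0.17 = 0.3367 m/day.

0.337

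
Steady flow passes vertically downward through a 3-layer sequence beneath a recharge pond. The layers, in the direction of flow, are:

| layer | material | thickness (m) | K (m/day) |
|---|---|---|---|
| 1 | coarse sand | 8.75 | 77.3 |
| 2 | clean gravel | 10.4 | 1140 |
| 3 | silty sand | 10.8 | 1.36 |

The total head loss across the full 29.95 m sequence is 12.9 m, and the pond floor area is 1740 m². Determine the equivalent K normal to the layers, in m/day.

Flow is perpendicular to layering, so the layers act in series and the equivalent K is the thickness-weighted harmonic mean.
Total thickness L = 8.75 + 10.4 + 10.8 = 29.95 m.
Σ(b_i/K_i) = 8.75/77.3 + 10.4/1140 + 10.8/1.36 = 8.063 d.
K_eq = L / Σ(b_i/K_i) = 29.95 / 8.063 = 3.714 m/day.

3.71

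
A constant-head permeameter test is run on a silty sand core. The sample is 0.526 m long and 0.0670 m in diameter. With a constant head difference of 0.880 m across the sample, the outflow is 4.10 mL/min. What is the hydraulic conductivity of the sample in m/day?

1.00

Cross-sectional area A = π·(d/2)² = π × (0.0670/2)² = 0.003526 m².
Convert discharge: 4.10 mL/min = 6.833e-08 m³/s.
Darcy's law rearranged: K = Q·L / (A·Δh) = 6.833e-08 × 0.526 / (0.003526 × 0.880) = 1.159e-05 m/s = 1.001 m/day.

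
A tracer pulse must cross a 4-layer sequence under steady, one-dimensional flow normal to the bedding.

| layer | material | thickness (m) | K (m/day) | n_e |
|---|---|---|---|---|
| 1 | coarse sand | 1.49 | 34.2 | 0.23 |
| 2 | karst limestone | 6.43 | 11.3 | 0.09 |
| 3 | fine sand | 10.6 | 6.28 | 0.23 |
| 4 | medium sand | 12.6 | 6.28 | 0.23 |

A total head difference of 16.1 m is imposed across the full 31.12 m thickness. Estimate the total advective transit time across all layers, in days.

1.67

With flow normal to the layers, continuity requires the same specific discharge q through every layer.
Σ(b_i/K_i) = 1.49/34.2 + 6.43/11.3 + 10.6/6.28 + 12.6/6.28 = 4.307 d.
q = Δh / Σ(b_i/K_i) = 16.1 / 4.307 = 3.738 m/day.
In each layer the seepage velocity is v_i = q/n_i, so the layer transit time is t_i = b_i·n_i / q:
  layer 1 (coarse sand): t_1 = 1.49 × 0.23 / 3.738 = 0.09167 d
  layer 2 (karst limestone): t_2 = 6.43 × 0.09 / 3.738 = 0.1548 d
  layer 3 (fine sand): t_3 = 10.6 × 0.23 / 3.738 = 0.6522 d
  layer 4 (medium sand): t_4 = 12.6 × 0.23 / 3.738 = 0.7752 d
Total t = Σ t_i = 1.674 days.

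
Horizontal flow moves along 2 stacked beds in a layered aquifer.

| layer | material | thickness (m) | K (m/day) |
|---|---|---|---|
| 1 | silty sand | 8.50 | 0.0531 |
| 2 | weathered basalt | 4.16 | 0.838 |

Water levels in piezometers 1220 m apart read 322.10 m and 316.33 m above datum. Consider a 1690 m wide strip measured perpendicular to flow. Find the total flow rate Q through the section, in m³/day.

Flow is parallel to layering, so each bed carries its own Darcy discharge and the transmissivities add.
Σ(K_i·b_i) = 0.0531×8.50 + 0.838×4.16 = 3.937 m²/day.
Hydraulic gradient i = (322.10 − 316.33) / 1220 = 5.77 / 1220 = 0.004730.
Q = Σ(K_i·b_i) · W · i = 3.937 × 1690 × 0.004730 = 31.47 m³/day.

31.5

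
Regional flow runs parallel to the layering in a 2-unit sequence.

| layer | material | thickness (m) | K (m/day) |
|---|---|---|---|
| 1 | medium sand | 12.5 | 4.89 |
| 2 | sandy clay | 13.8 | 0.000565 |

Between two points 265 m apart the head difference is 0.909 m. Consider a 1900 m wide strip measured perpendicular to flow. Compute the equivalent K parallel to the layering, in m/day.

Flow is parallel to layering, so each bed carries its own Darcy discharge and the transmissivities add.
Σ(K_i·b_i) = 4.89×12.5 + 0.000565×13.8 = 61.13 m²/day.
Total thickness b = 26.30 m, so K_eq = Σ(K_i·b_i)/b = 2.324 m/day.

2.32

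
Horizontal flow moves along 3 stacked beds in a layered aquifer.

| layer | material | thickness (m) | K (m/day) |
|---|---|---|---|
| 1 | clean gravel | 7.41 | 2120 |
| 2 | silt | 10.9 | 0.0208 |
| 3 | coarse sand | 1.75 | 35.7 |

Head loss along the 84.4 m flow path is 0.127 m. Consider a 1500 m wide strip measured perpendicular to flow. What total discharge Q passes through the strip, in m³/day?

Flow is parallel to layering, so each bed carries its own Darcy discharge and the transmissivities add.
Σ(K_i·b_i) = 2120×7.41 + 0.0208×10.9 + 35.7×1.75 = 15772 m²/day.
Hydraulic gradient i = Δh / L = 0.127 / 84.4 = 0.001505.
Q = Σ(K_i·b_i) · W · i = 15772 × 1500 × 0.001505 = 35599 m³/day.

35600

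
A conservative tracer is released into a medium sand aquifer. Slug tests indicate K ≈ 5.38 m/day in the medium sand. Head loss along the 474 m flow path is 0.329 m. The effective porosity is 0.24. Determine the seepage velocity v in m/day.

0.0156

Hydraulic gradient i = Δh / L = 0.329 / 474 = 0.0006941.
Darcy flux q = K · i = 5.380 × 0.0006941 = 0.003734 m/day.
Seepage velocity v = q / n_e = 0.003734 / 0.24 = 0.01556 m/day.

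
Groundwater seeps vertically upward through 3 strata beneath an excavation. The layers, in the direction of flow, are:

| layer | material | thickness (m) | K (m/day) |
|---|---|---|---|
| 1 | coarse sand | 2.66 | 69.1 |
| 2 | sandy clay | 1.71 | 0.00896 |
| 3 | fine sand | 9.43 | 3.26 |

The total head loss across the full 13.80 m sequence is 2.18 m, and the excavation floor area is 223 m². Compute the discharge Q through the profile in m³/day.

Flow is perpendicular to layering, so the layers act in series and the equivalent K is the thickness-weighted harmonic mean.
Total thickness L = 2.66 + 1.71 + 9.43 = 13.80 m.
Σ(b_i/K_i) = 2.66/69.1 + 1.71/0.00896 + 9.43/3.26 = 193.8 d.
K_eq = L / Σ(b_i/K_i) = 13.80 / 193.8 = 0.07122 m/day.
Q = K_eq · A · (Δh/L) = 0.07122 × 223 × (2.18/13.80) = 2.509 m³/day.

2.51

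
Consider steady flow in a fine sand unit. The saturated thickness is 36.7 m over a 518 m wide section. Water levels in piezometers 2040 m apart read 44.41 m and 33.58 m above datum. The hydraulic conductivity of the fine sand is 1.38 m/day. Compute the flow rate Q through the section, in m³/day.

139

Cross-sectional area A = 518 × 36.7 = 19011 m².
Hydraulic gradient i = (44.41 − 33.58) / 2040 = 10.83 / 2040 = 0.005309.
Darcy's law: Q = K · A · i = 1.380 × 19011 × 0.005309 = 139.3 m³/day.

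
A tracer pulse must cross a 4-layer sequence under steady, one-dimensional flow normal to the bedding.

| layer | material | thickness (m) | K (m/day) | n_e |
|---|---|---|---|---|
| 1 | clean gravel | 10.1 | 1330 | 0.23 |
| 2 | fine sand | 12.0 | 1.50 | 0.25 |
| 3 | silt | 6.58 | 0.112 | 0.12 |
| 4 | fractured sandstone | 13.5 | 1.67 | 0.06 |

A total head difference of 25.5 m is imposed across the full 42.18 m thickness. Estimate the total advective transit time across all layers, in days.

20.3

With flow normal to the layers, continuity requires the same specific discharge q through every layer.
Σ(b_i/K_i) = 10.1/1330 + 12.0/1.50 + 6.58/0.112 + 13.5/1.67 = 74.84 d.
q = Δh / Σ(b_i/K_i) = 25.5 / 74.84 = 0.3407 m/day.
In each layer the seepage velocity is v_i = q/n_i, so the layer transit time is t_i = b_i·n_i / q:
  layer 1 (clean gravel): t_1 = 10.1 × 0.23 / 0.3407 = 6.818 d
  layer 2 (fine sand): t_2 = 12.0 × 0.25 / 0.3407 = 8.805 d
  layer 3 (silt): t_3 = 6.58 × 0.12 / 0.3407 = 2.317 d
  layer 4 (fractured sandstone): t_4 = 13.5 × 0.06 / 0.3407 = 2.377 d
Total t = Σ t_i = 20.32 days.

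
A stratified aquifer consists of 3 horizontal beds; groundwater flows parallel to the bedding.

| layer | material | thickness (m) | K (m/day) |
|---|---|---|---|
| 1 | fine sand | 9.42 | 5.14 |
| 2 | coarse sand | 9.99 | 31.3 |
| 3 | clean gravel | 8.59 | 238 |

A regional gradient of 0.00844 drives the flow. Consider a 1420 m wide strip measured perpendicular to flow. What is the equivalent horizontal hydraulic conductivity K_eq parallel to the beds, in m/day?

85.9

Flow is parallel to layering, so each bed carries its own Darcy discharge and the transmissivities add.
Σ(K_i·b_i) = 5.14×9.42 + 31.3×9.99 + 238×8.59 = 2406 m²/day.
Total thickness b = 28.00 m, so K_eq = Σ(K_i·b_i)/b = 85.91 m/day.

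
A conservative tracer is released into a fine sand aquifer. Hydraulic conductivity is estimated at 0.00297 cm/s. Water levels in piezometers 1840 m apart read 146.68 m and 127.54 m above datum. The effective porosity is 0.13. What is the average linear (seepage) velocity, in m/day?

0.205

Convert K: 0.00297 cm/s × 864 = 2.566 m/day.
Hydraulic gradient i = (146.68 − 127.54) / 1840 = 19.14 / 1840 = 0.01040.
Darcy flux q = K · i = 2.566 × 0.01040 = 0.02669 m/day.
Seepage velocity v = q / n_e = 0.02669 / 0.13 = 0.2053 m/day.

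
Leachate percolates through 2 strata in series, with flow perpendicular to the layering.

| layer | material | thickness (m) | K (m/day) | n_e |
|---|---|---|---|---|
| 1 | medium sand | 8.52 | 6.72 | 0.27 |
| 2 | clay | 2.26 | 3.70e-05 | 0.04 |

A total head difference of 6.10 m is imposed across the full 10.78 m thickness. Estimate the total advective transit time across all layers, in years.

65.5

With flow normal to the layers, continuity requires the same specific discharge q through every layer.
Σ(b_i/K_i) = 8.52/6.72 + 2.26/3.70e-05 = 61082 d.
q = Δh / Σ(b_i/K_i) = 6.10 / 61082 = 9.987e-05 m/day.
In each layer the seepage velocity is v_i = q/n_i, so the layer transit time is t_i = b_i·n_i / q:
  layer 1 (medium sand): t_1 = 8.52 × 0.27 / 9.987e-05 = 23035 d
  layer 2 (clay): t_2 = 2.26 × 0.04 / 9.987e-05 = 905.2 d
Total t = Σ t_i = 23940 days = 65.54 years.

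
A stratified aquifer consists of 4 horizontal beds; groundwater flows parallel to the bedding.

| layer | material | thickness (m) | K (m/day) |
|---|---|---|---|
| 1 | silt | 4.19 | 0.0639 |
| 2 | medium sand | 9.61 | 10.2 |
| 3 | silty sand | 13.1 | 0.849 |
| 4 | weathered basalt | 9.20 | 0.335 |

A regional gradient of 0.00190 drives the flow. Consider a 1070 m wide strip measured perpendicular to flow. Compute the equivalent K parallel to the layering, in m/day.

3.12

Flow is parallel to layering, so each bed carries its own Darcy discharge and the transmissivities add.
Σ(K_i·b_i) = 0.0639×4.19 + 10.2×9.61 + 0.849×13.1 + 0.335×9.20 = 112.5 m²/day.
Total thickness b = 36.10 m, so K_eq = Σ(K_i·b_i)/b = 3.116 m/day.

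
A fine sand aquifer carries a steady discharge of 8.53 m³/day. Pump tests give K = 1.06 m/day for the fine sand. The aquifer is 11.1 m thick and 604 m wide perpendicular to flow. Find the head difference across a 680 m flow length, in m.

Cross-sectional area A = 604 × 11.1 = 6704 m².
From Q = K·A·i, i = Q / (K·A) = 8.53 / (1.060 × 6704) = 0.001200.
Head loss Δh = i · L = 0.001200 × 680 = 0.8162 m.

0.816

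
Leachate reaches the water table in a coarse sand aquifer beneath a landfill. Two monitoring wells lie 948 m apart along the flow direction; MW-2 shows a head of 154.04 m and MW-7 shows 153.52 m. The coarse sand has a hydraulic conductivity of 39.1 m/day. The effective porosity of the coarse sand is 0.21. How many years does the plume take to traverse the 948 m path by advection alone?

25.4

Hydraulic gradient i = (154.04 − 153.52) / 948 = 0.52 / 948 = 0.0005485.
Darcy flux q = K · i = 39.10 × 0.0005485 = 0.02145 m/day.
Seepage velocity v = q / n_e = 0.02145 / 0.21 = 0.1021 m/day.
Travel time t = L / v = 948 / 0.1021 = 9282 days = 25.41 years.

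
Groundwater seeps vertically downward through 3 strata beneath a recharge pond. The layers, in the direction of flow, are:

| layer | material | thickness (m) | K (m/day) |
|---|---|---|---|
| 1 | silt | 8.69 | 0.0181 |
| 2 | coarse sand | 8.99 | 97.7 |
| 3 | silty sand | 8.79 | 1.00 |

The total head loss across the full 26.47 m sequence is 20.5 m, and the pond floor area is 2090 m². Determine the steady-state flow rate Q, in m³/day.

87.6

Flow is perpendicular to layering, so the layers act in series and the equivalent K is the thickness-weighted harmonic mean.
Total thickness L = 8.69 + 8.99 + 8.79 = 26.47 m.
Σ(b_i/K_i) = 8.69/0.0181 + 8.99/97.7 + 8.79/1.00 = 489.0 d.
K_eq = L / Σ(b_i/K_i) = 26.47 / 489.0 = 0.05413 m/day.
Q = K_eq · A · (Δh/L) = 0.05413 × 2090 × (20.5/26.47) = 87.62 m³/day.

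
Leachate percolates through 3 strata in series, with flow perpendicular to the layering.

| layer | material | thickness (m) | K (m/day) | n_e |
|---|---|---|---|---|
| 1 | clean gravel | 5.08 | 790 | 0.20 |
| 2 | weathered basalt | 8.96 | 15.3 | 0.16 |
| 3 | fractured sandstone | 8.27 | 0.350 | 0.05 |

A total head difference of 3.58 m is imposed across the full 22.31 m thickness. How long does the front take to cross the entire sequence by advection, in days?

19.4

With flow normal to the layers, continuity requires the same specific discharge q through every layer.
Σ(b_i/K_i) = 5.08/790 + 8.96/15.3 + 8.27/0.350 = 24.22 d.
q = Δh / Σ(b_i/K_i) = 3.58 / 24.22 = 0.1478 m/day.
In each layer the seepage velocity is v_i = q/n_i, so the layer transit time is t_i = b_i·n_i / q:
  layer 1 (clean gravel): t_1 = 5.08 × 0.20 / 0.1478 = 6.874 d
  layer 2 (weathered basalt): t_2 = 8.96 × 0.16 / 0.1478 = 9.699 d
  layer 3 (fractured sandstone): t_3 = 8.27 × 0.05 / 0.1478 = 2.798 d
Total t = Σ t_i = 19.37 days.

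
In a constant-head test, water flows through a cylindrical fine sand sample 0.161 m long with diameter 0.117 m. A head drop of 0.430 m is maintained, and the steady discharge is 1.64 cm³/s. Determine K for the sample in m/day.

4.93

Cross-sectional area A = π·(d/2)² = π × (0.117/2)² = 0.01075 m².
Convert discharge: 1.64 cm³/s = 1.640e-06 m³/s.
Darcy's law rearranged: K = Q·L / (A·Δh) = 1.640e-06 × 0.161 / (0.01075 × 0.430) = 5.711e-05 m/s = 4.935 m/day.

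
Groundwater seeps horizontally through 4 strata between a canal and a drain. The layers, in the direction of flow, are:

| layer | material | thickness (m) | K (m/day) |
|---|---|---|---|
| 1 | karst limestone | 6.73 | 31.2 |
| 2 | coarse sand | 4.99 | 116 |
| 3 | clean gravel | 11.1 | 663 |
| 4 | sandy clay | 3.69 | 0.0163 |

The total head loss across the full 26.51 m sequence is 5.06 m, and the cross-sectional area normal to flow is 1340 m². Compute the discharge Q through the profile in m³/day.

Flow is perpendicular to layering, so the layers act in series and the equivalent K is the thickness-weighted harmonic mean.
Total thickness L = 6.73 + 4.99 + 11.1 + 3.69 = 26.51 m.
Σ(b_i/K_i) = 6.73/31.2 + 4.99/116 + 11.1/663 + 3.69/0.0163 = 226.7 d.
K_eq = L / Σ(b_i/K_i) = 26.51 / 226.7 = 0.1170 m/day.
Q = K_eq · A · (Δh/L) = 0.1170 × 1340 × (5.06/26.51) = 29.91 m³/day.

29.9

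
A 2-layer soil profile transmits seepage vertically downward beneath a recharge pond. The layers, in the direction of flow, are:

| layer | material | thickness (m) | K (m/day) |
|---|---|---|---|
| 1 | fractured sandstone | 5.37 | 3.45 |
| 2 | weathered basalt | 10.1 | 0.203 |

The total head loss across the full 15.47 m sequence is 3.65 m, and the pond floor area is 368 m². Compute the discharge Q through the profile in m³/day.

26.2

Flow is perpendicular to layering, so the layers act in series and the equivalent K is the thickness-weighted harmonic mean.
Total thickness L = 5.37 + 10.1 = 15.47 m.
Σ(b_i/K_i) = 5.37/3.45 + 10.1/0.203 = 51.31 d.
K_eq = L / Σ(b_i/K_i) = 15.47 / 51.31 = 0.3015 m/day.
Q = K_eq · A · (Δh/L) = 0.3015 × 368 × (3.65/15.47) = 26.18 m³/day.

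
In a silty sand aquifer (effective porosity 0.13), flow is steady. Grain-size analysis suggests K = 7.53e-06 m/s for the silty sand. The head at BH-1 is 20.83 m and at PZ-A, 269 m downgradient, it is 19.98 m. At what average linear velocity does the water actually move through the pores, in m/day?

Convert K: 7.53e-06 m/s × 86400 = 0.6506 m/day.
Hydraulic gradient i = (20.83 − 19.98) / 269 = 0.85 / 269 = 0.003160.
Darcy flux q = K · i = 0.6506 × 0.003160 = 0.002056 m/day.
Seepage velocity v = q / n_e = 0.002056 / 0.13 = 0.01581 m/day.

0.0158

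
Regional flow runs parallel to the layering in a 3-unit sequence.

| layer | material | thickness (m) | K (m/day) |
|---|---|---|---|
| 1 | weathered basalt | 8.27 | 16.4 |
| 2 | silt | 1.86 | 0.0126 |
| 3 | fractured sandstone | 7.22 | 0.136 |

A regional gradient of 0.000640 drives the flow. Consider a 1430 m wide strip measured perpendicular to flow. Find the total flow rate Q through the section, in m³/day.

Flow is parallel to layering, so each bed carries its own Darcy discharge and the transmissivities add.
Σ(K_i·b_i) = 16.4×8.27 + 0.0126×1.86 + 0.136×7.22 = 136.6 m²/day.
Hydraulic gradient i = 0.000640.
Q = Σ(K_i·b_i) · W · i = 136.6 × 1430 × 0.0006400 = 125.0 m³/day.

125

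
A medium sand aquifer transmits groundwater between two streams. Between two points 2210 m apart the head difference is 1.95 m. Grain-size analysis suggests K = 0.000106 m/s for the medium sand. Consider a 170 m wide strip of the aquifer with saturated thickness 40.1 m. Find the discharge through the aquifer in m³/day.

Convert K: 0.000106 m/s × 86400 = 9.158 m/day.
Cross-sectional area A = 170 × 40.1 = 6817 m².
Hydraulic gradient i = Δh / L = 1.95 / 2210 = 0.0008824.
Darcy's law: Q = K · A · i = 9.158 × 6817 × 0.0008824 = 55.09 m³/day.

55.1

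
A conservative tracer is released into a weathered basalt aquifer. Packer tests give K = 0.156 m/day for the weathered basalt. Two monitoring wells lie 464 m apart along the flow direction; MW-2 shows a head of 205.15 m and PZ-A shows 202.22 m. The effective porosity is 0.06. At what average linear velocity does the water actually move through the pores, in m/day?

0.0164

Hydraulic gradient i = (205.15 − 202.22) / 464 = 2.93 / 464 = 0.006315.
Darcy flux q = K · i = 0.1560 × 0.006315 = 0.0009851 m/day.
Seepage velocity v = q / n_e = 0.0009851 / 0.06 = 0.01642 m/day.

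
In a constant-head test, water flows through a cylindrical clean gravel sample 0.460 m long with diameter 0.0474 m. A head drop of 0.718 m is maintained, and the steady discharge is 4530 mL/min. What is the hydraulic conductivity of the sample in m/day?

2370

Cross-sectional area A = π·(d/2)² = π × (0.0474/2)² = 0.001765 m².
Convert discharge: 4530 mL/min = 7.550e-05 m³/s.
Darcy's law rearranged: K = Q·L / (A·Δh) = 7.550e-05 × 0.460 / (0.001765 × 0.718) = 0.02741 m/s = 2368 m/day.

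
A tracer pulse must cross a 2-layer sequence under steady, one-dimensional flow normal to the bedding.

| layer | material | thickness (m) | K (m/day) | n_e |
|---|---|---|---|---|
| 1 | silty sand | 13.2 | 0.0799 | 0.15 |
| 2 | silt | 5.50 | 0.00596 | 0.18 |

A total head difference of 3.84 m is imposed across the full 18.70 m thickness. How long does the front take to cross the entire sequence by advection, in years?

2.30

With flow normal to the layers, continuity requires the same specific discharge q through every layer.
Σ(b_i/K_i) = 13.2/0.0799 + 5.50/0.00596 = 1088 d.
q = Δh / Σ(b_i/K_i) = 3.84 / 1088 = 0.003529 m/day.
In each layer the seepage velocity is v_i = q/n_i, so the layer transit time is t_i = b_i·n_i / q:
  layer 1 (silty sand): t_1 = 13.2 × 0.15 / 0.003529 = 561.0 d
  layer 2 (silt): t_2 = 5.50 × 0.18 / 0.003529 = 280.5 d
Total t = Σ t_i = 841.5 days = 2.304 years.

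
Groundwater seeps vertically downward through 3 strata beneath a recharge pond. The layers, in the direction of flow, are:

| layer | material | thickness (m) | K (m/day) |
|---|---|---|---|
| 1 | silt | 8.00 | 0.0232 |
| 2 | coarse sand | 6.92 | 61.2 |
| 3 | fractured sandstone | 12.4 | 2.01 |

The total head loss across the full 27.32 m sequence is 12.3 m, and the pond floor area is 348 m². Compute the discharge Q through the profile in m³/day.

Flow is perpendicular to layering, so the layers act in series and the equivalent K is the thickness-weighted harmonic mean.
Total thickness L = 8.00 + 6.92 + 12.4 = 27.32 m.
Σ(b_i/K_i) = 8.00/0.0232 + 6.92/61.2 + 12.4/2.01 = 351.1 d.
K_eq = L / Σ(b_i/K_i) = 27.32 / 351.1 = 0.07781 m/day.
Q = K_eq · A · (Δh/L) = 0.07781 × 348 × (12.3/27.32) = 12.19 m³/day.

12.2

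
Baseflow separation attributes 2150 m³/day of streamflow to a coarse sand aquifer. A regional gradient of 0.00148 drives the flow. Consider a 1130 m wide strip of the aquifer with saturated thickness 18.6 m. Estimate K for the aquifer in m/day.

Cross-sectional area A = 1130 × 18.6 = 21018 m².
Hydraulic gradient i = 0.00148.
From Q = K·A·i, K = Q / (A·i) = 2150 / (21018 × 0.001480) = 69.12 m/day.

69.1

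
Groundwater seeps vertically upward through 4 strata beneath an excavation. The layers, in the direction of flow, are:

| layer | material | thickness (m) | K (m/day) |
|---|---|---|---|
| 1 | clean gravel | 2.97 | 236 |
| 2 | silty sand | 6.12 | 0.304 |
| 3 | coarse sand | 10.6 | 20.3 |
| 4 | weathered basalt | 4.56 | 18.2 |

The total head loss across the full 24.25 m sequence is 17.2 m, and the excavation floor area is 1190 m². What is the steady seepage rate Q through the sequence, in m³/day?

Flow is perpendicular to layering, so the layers act in series and the equivalent K is the thickness-weighted harmonic mean.
Total thickness L = 2.97 + 6.12 + 10.6 + 4.56 = 24.25 m.
Σ(b_i/K_i) = 2.97/236 + 6.12/0.304 + 10.6/20.3 + 4.56/18.2 = 20.92 d.
K_eq = L / Σ(b_i/K_i) = 24.25 / 20.92 = 1.159 m/day.
Q = K_eq · A · (Δh/L) = 1.159 × 1190 × (17.2/24.25) = 978.5 m³/day.

979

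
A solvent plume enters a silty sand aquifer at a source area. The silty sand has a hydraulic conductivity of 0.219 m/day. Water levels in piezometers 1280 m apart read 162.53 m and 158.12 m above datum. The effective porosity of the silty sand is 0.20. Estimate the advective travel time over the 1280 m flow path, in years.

929

Hydraulic gradient i = (162.53 − 158.12) / 1280 = 4.41 / 1280 = 0.003445.
Darcy flux q = K · i = 0.2190 × 0.003445 = 0.0007545 m/day.
Seepage velocity v = q / n_e = 0.0007545 / 0.20 = 0.003773 m/day.
Travel time t = L / v = 1280 / 0.003773 = 3.393e+05 days = 928.9 years.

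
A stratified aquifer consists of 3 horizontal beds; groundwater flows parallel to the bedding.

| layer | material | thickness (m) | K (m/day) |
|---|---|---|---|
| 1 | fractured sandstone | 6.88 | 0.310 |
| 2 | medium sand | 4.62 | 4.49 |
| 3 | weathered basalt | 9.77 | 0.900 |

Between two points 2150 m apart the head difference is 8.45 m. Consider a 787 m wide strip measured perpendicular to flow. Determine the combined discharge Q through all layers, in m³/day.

98.0

Flow is parallel to layering, so each bed carries its own Darcy discharge and the transmissivities add.
Σ(K_i·b_i) = 0.310×6.88 + 4.49×4.62 + 0.900×9.77 = 31.67 m²/day.
Hydraulic gradient i = Δh / L = 8.45 / 2150 = 0.003930.
Q = Σ(K_i·b_i) · W · i = 31.67 × 787 × 0.003930 = 97.96 m³/day.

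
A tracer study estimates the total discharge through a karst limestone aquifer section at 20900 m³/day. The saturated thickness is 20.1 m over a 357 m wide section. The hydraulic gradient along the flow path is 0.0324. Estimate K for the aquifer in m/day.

Cross-sectional area A = 357 × 20.1 = 7176 m².
Hydraulic gradient i = 0.0324.
From Q = K·A·i, K = Q / (A·i) = 20900 / (7176 × 0.03240) = 89.90 m/day.

89.9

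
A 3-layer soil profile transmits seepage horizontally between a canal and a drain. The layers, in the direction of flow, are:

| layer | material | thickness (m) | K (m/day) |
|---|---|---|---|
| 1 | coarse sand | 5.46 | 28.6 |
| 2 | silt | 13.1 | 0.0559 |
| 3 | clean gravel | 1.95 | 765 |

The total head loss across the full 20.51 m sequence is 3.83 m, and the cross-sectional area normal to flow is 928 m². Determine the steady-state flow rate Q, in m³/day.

Flow is perpendicular to layering, so the layers act in series and the equivalent K is the thickness-weighted harmonic mean.
Total thickness L = 5.46 + 13.1 + 1.95 = 20.51 m.
Σ(b_i/K_i) = 5.46/28.6 + 13.1/0.0559 + 1.95/765 = 234.5 d.
K_eq = L / Σ(b_i/K_i) = 20.51 / 234.5 = 0.08745 m/day.
Q = K_eq · A · (Δh/L) = 0.08745 × 928 × (3.83/20.51) = 15.15 m³/day.

15.2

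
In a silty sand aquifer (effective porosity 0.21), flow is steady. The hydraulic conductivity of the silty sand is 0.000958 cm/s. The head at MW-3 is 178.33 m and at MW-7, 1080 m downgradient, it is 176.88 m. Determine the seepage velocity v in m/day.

0.00529

Convert K: 0.000958 cm/s × 864 = 0.8277 m/day.
Hydraulic gradient i = (178.33 − 176.88) / 1080 = 1.45 / 1080 = 0.001343.
Darcy flux q = K · i = 0.8277 × 0.001343 = 0.001111 m/day.
Seepage velocity v = q / n_e = 0.001111 / 0.21 = 0.005292 m/day.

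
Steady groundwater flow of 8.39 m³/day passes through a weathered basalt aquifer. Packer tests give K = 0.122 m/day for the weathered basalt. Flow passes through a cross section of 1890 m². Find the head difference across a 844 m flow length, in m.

30.7

From Q = K·A·i, i = Q / (K·A) = 8.39 / (0.1220 × 1890) = 0.03639.
Head loss Δh = i · L = 0.03639 × 844 = 30.71 m.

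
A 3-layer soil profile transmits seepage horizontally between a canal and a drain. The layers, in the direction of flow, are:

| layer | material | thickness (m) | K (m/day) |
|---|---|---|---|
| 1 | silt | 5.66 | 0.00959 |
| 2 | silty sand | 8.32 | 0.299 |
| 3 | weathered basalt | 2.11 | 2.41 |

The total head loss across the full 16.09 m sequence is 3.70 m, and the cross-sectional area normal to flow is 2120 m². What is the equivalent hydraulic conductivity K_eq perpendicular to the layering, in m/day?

Flow is perpendicular to layering, so the layers act in series and the equivalent K is the thickness-weighted harmonic mean.
Total thickness L = 5.66 + 8.32 + 2.11 = 16.09 m.
Σ(b_i/K_i) = 5.66/0.00959 + 8.32/0.299 + 2.11/2.41 = 618.9 d.
K_eq = L / Σ(b_i/K_i) = 16.09 / 618.9 = 0.02600 m/day.

0.0260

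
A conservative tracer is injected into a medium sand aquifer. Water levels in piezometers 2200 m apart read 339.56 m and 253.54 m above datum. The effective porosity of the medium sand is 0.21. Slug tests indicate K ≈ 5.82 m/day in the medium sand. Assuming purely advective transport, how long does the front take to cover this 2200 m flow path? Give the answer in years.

Hydraulic gradient i = (339.56 − 253.54) / 2200 = 86.02 / 2200 = 0.03910.
Darcy flux q = K · i = 5.820 × 0.03910 = 0.2276 m/day.
Seepage velocity v = q / n_e = 0.2276 / 0.21 = 1.084 m/day.
Travel time t = L / v = 2200 / 1.084 = 2030 days = 5.558 years.

5.56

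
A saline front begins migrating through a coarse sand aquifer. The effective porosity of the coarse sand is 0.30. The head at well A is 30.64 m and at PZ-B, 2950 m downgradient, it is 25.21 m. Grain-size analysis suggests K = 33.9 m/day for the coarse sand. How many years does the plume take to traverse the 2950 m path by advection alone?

Hydraulic gradient i = (30.64 − 25.21) / 2950 = 5.43 / 2950 = 0.001841.
Darcy flux q = K · i = 33.90 × 0.001841 = 0.06240 m/day.
Seepage velocity v = q / n_e = 0.06240 / 0.30 = 0.2080 m/day.
Travel time t = L / v = 2950 / 0.2080 = 14183 days = 38.83 years.

38.8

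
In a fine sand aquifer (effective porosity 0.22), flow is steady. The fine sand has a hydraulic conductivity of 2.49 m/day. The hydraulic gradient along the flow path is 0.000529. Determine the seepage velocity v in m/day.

0.00599

Hydraulic gradient i = 0.000529.
Darcy flux q = K · i = 2.490 × 0.0005290 = 0.001317 m/day.
Seepage velocity v = q / n_e = 0.001317 / 0.22 = 0.005987 m/day.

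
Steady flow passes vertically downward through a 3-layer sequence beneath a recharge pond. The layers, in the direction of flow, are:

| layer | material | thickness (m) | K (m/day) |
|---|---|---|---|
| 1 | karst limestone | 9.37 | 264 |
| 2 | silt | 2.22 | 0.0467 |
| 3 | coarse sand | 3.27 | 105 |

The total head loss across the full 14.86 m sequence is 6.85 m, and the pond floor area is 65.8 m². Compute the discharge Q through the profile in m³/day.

Flow is perpendicular to layering, so the layers act in series and the equivalent K is the thickness-weighted harmonic mean.
Total thickness L = 9.37 + 2.22 + 3.27 = 14.86 m.
Σ(b_i/K_i) = 9.37/264 + 2.22/0.0467 + 3.27/105 = 47.60 d.
K_eq = L / Σ(b_i/K_i) = 14.86 / 47.60 = 0.3122 m/day.
Q = K_eq · A · (Δh/L) = 0.3122 × 65.8 × (6.85/14.86) = 9.468 m³/day.

9.47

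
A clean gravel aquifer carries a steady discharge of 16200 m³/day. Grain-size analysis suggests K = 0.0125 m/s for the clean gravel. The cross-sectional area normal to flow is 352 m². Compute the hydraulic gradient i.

0.0426

Convert K: 0.0125 m/s × 86400 = 1080 m/day.
From Q = K·A·i, i = Q / (K·A) = 16200 / (1080 × 352.0) = 0.04261.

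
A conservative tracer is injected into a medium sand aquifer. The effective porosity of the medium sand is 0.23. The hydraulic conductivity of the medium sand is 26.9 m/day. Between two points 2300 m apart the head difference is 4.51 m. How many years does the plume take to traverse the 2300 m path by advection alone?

27.5

Hydraulic gradient i = Δh / L = 4.51 / 2300 = 0.001961.
Darcy flux q = K · i = 26.90 × 0.001961 = 0.05275 m/day.
Seepage velocity v = q / n_e = 0.05275 / 0.23 = 0.2293 m/day.
Travel time t = L / v = 2300 / 0.2293 = 10029 days = 27.46 years.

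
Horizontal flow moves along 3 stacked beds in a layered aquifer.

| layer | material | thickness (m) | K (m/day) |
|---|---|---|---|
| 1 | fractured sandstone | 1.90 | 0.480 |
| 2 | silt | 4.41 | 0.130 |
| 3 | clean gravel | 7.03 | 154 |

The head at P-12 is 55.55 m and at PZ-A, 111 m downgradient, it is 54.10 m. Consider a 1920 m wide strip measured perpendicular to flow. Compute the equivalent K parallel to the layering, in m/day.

Flow is parallel to layering, so each bed carries its own Darcy discharge and the transmissivities add.
Σ(K_i·b_i) = 0.480×1.90 + 0.130×4.41 + 154×7.03 = 1084 m²/day.
Total thickness b = 13.34 m, so K_eq = Σ(K_i·b_i)/b = 81.27 m/day.

81.3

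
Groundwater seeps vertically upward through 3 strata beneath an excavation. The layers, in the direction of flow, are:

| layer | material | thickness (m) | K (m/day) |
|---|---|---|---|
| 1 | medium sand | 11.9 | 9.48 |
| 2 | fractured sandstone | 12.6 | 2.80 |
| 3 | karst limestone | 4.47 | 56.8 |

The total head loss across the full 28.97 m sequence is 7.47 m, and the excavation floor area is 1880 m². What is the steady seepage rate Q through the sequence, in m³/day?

2410

Flow is perpendicular to layering, so the layers act in series and the equivalent K is the thickness-weighted harmonic mean.
Total thickness L = 11.9 + 12.6 + 4.47 = 28.97 m.
Σ(b_i/K_i) = 11.9/9.48 + 12.6/2.80 + 4.47/56.8 = 5.834 d.
K_eq = L / Σ(b_i/K_i) = 28.97 / 5.834 = 4.966 m/day.
Q = K_eq · A · (Δh/L) = 4.966 × 1880 × (7.47/28.97) = 2407 m³/day.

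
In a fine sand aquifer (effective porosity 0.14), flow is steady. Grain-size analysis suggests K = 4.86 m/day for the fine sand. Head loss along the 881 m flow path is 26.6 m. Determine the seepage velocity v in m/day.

Hydraulic gradient i = Δh / L = 26.6 / 881 = 0.03019.
Darcy flux q = K · i = 4.860 × 0.03019 = 0.1467 m/day.
Seepage velocity v = q / n_e = 0.1467 / 0.14 = 1.048 m/day.

1.05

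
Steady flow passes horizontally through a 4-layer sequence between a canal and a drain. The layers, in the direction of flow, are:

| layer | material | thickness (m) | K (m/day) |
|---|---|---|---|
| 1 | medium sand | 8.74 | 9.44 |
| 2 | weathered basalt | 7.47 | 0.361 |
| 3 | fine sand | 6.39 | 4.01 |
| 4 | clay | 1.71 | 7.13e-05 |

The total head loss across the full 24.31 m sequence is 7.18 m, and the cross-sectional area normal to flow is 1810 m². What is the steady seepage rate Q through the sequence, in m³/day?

Flow is perpendicular to layering, so the layers act in series and the equivalent K is the thickness-weighted harmonic mean.
Total thickness L = 8.74 + 7.47 + 6.39 + 1.71 = 24.31 m.
Σ(b_i/K_i) = 8.74/9.44 + 7.47/0.361 + 6.39/4.01 + 1.71/7.13e-05 = 24006 d.
K_eq = L / Σ(b_i/K_i) = 24.31 / 24006 = 0.001013 m/day.
Q = K_eq · A · (Δh/L) = 0.001013 × 1810 × (7.18/24.31) = 0.5413 m³/day.

0.541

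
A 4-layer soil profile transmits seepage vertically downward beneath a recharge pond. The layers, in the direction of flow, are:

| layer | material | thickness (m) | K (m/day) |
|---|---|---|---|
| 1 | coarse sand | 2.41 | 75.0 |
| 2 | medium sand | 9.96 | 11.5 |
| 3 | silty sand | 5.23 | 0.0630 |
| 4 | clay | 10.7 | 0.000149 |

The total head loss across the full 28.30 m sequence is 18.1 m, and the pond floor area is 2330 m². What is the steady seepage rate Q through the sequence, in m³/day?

Flow is perpendicular to layering, so the layers act in series and the equivalent K is the thickness-weighted harmonic mean.
Total thickness L = 2.41 + 9.96 + 5.23 + 10.7 = 28.30 m.
Σ(b_i/K_i) = 2.41/75.0 + 9.96/11.5 + 5.23/0.0630 + 10.7/0.000149 = 71896 d.
K_eq = L / Σ(b_i/K_i) = 28.30 / 71896 = 0.0003936 m/day.
Q = K_eq · A · (Δh/L) = 0.0003936 × 2330 × (18.1/28.30) = 0.5866 m³/day.

0.587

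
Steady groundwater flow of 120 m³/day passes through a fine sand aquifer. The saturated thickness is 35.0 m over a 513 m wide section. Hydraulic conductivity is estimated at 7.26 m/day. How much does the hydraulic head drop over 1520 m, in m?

1.40

Cross-sectional area A = 513 × 35.0 = 17955 m².
From Q = K·A·i, i = Q / (K·A) = 120 / (7.260 × 17955) = 0.0009206.
Head loss Δh = i · L = 0.0009206 × 1520 = 1.399 m.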